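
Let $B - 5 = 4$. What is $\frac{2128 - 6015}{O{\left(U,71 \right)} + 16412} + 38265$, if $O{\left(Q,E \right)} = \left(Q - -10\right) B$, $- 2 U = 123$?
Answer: $\frac{1220530931}{31897} \approx 38265.0$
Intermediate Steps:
$U = - \frac{123}{2}$ ($U = \left(- \frac{1}{2}\right) 123 = - \frac{123}{2} \approx -61.5$)
$B = 9$ ($B = 5 + 4 = 9$)
$O{\left(Q,E \right)} = 90 + 9 Q$ ($O{\left(Q,E \right)} = \left(Q - -10\right) 9 = \left(Q + 10\right) 9 = \left(10 + Q\right) 9 = 90 + 9 Q$)
$\frac{2128 - 6015}{O{\left(U,71 \right)} + 16412} + 38265 = \frac{2128 - 6015}{\left(90 + 9 \left(- \frac{123}{2}\right)\right) + 16412} + 38265 = - \frac{3887}{\left(90 - \frac{1107}{2}\right) + 16412} + 38265 = - \frac{3887}{- \frac{927}{2} + 16412} + 38265 = - \frac{3887}{\frac{31897}{2}} + 38265 = \left(-3887\right) \frac{2}{31897} + 38265 = - \frac{7774}{31897} + 38265 = \frac{1220530931}{31897}$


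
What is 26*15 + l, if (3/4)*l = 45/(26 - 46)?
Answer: 387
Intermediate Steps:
l = -3 (l = 4*(45/(26 - 46))/3 = 4*(45/(-20))/3 = 4*(45*(-1/20))/3 = (4/3)*(-9/4) = -3)
26*15 + l = 26*15 - 3 = 390 - 3 = 387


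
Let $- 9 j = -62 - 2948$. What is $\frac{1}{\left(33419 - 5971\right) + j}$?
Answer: $\frac{9}{250042} \approx 3.5994 \cdot 10^{-5}$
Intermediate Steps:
$j = \frac{3010}{9}$ ($j = - \frac{-62 - 2948}{9} = \left(- \frac{1}{9}\right) \left(-3010\right) = \frac{3010}{9} \approx 334.44$)
$\frac{1}{\left(33419 - 5971\right) + j} = \frac{1}{\left(33419 - 5971\right) + \frac{3010}{9}} = \frac{1}{27448 + \frac{3010}{9}} = \frac{1}{\frac{250042}{9}} = \frac{9}{250042}$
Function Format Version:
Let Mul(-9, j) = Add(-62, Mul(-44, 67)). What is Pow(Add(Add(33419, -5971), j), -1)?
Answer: Rational(9, 250042) ≈ 3.5994e-5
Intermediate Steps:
j = Rational(3010, 9) (j = Mul(Rational(-1, 9), Add(-62, Mul(-44, 67))) = Mul(Rational(-1, 9), Add(-62, -2948)) = Mul(Rational(-1, 9), -3010) = Rational(3010, 9) ≈ 334.44)
Pow(Add(Add(33419, -5971), j), -1) = Pow(Add(Add(33419, -5971), Rational(3010, 9)), -1) = Pow(Add(27448, Rational(3010, 9)), -1) = Pow(Rational(250042, 9), -1) = Rational(9, 250042)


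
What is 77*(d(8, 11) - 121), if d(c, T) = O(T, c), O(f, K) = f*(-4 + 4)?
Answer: -9317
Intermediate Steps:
O(f, K) = 0 (O(f, K) = f*0 = 0)
d(c, T) = 0
77*(d(8, 11) - 121) = 77*(0 - 121) = 77*(-121) = -9317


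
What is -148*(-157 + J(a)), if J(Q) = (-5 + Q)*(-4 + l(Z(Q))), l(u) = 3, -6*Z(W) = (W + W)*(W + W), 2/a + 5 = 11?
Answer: 67636/3 ≈ 22545.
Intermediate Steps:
a = ⅓ (a = 2/(-5 + 11) = 2/6 = 2*(⅙) = ⅓ ≈ 0.33333)
Z(W) = -2*W²/3 (Z(W) = -(W + W)*(W + W)/6 = -2*W*2*W/6 = -2*W²/3)
J(Q) = 5 - Q (J(Q) = (-5 + Q)*(-4 + 3) = (-5 + Q)*(-1) = 5 - Q)
-148*(-157 + J(a)) = -148*(-157 + (5 - 1*⅓)) = -148*(-157 + (5 - ⅓)) = -148*(-157 + 14/3) = -148*(-457/3) = 67636/3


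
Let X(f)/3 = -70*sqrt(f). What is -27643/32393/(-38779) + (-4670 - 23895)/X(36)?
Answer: 7176495589847/316554373044 ≈ 22.671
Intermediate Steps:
X(f) = -210*sqrt(f) (X(f) = 3*(-70*sqrt(f)) = -210*sqrt(f))
-27643/32393/(-38779) + (-4670 - 23895)/X(36) = -27643/32393/(-38779) + (-4670 - 23895)/((-210*sqrt(36))) = -27643*1/32393*(-1/38779) - 28565/((-210*6)) = -27643/32393*(-1/38779) - 28565/(-1260) = 27643/1256168147 - 28565*(-1/1260) = 27643/1256168147 + 5713/252 = 7176495589847/316554373044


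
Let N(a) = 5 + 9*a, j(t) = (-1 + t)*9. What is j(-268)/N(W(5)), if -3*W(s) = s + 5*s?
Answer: 2421/85 ≈ 28.482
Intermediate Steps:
j(t) = -9 + 9*t
W(s) = -2*s (W(s) = -(s + 5*s)/3 = -2*s)
j(-268)/N(W(5)) = (-9 + 9*(-268))/(5 + 9*(-2*5)) = (-9 - 2412)/(5 + 9*(-10)) = -2421/(5 - 90) = -2421/(-85) = -2421*(-1/85) = 2421/85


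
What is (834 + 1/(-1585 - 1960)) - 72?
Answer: 2701289/3545 ≈ 762.00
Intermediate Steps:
(834 + 1/(-1585 - 1960)) - 72 = (834 + 1/(-3545)) - 72 = (834 - 1/3545) - 72 = 2956529/3545 - 72 = 2701289/3545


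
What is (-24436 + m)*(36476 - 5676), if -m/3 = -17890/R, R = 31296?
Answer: -245339769675/326 ≈ -7.5258e+8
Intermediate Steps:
m = 8945/5216 (m = -(-53670)/31296 = -3*(-8945/15648) = 8945/5216 ≈ 1.7149)
(-24436 + m)*(36476 - 5676) = (-24436 + 8945/5216)*(36476 - 5676) = -127449231/5216*30800 = -245339769675/326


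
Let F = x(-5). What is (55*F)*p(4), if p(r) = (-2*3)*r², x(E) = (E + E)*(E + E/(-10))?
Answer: -237600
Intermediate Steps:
x(E) = 9*E²/5 (x(E) = (2*E)*(E + E*(-⅒)) = (2*E)*(E - E/10) = (2*E)*(9*E/10) = 9*E²/5)
F = 45 (F = (9/5)*(-5)² = (9/5)*25 = 45)
p(r) = -6*r²
(55*F)*p(4) = (55*45)*(-6*4²) = 2475*(-6*16) = 2475*(-96) = -237600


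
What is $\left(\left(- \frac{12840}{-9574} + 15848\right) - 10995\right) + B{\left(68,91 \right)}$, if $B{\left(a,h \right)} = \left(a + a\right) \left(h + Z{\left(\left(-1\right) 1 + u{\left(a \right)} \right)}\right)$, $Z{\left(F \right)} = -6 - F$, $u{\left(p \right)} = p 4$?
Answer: $- \frac{97854221}{4787} \approx -20442.0$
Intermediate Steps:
$u{\left(p \right)} = 4 p$
$B{\left(a,h \right)} = 2 a \left(-5 + h - 4 a\right)$ ($B{\left(a,h \right)} = \left(a + a\right) \left(h - \left(6 - 1 + 4 a\right)\right) = 2 a \left(h - \left(5 + 4 a\right)\right) = 2 a \left(-5 + h - 4 a\right)$)
$\left(\left(- \frac{12840}{-9574} + 15848\right) - 10995\right) + B{\left(68,91 \right)} = \left(\left(- \frac{12840}{-9574} + 15848\right) - 10995\right) + 2 \cdot 68 \left(-5 + 91 - 272\right) = \left(\left(\left(-12840\right) \left(- \frac{1}{9574}\right) + 15848\right) - 10995\right) + 2 \cdot 68 \left(-5 + 91 - 272\right) = \left(\left(\frac{6420}{4787} + 15848\right) - 10995\right) + 2 \cdot 68 \left(-186\right) = \left(\frac{75870796}{4787} - 10995\right) - 25296 = \frac{23237731}{4787} - 25296 = - \frac{97854221}{4787}$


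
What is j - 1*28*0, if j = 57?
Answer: 57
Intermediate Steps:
j - 1*28*0 = 57 - 1*28*0 = 57 - 28*0 = 57 + 0 = 57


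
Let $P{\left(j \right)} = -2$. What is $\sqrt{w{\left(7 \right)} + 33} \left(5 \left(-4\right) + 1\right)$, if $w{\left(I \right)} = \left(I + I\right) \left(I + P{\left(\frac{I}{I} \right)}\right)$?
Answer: $- 19 \sqrt{103} \approx -192.83$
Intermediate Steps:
$w{\left(I \right)} = 2 I \left(-2 + I\right)$ ($w{\left(I \right)} = \left(I + I\right) \left(I - 2\right) = 2 I \left(-2 + I\right)$)
$\sqrt{w{\left(7 \right)} + 33} \left(5 \left(-4\right) + 1\right) = \sqrt{2 \cdot 7 \left(-2 + 7\right) + 33} \left(5 \left(-4\right) + 1\right) = \sqrt{2 \cdot 7 \cdot 5 + 33} \left(-20 + 1\right) = \sqrt{70 + 33} \left(-19\right) = \sqrt{103} \left(-19\right) = - 19 \sqrt{103}$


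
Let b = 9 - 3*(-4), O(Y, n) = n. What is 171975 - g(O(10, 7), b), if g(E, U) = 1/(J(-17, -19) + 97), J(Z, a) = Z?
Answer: 13757999/80 ≈ 1.7198e+5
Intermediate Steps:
b = 21 (b = 9 + 12 = 21)
g(E, U) = 1/80 (g(E, U) = 1/(-17 + 97) = 1/80)
171975 - g(O(10, 7), b) = 171975 - 1*1/80 = 171975 - 1/80 = 13757999/80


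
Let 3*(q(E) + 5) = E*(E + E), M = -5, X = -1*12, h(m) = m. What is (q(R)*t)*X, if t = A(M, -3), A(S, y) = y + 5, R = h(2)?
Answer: 56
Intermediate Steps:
X = -12
R = 2
A(S, y) = 5 + y
q(E) = -5 + 2*E²/3 (q(E) = -5 + (E*(E + E))/3 = -5 + (E*(2*E))/3 = -5 + (2*E²)/3 = -5 + 2*E²/3)
t = 2 (t = 5 - 3 = 2)
(q(R)*t)*X = ((-5 + (⅔)*2²)*2)*(-12) = ((-5 + (⅔)*4)*2)*(-12) = ((-5 + 8/3)*2)*(-12) = -7/3*2*(-12) = -14/3*(-12) = 56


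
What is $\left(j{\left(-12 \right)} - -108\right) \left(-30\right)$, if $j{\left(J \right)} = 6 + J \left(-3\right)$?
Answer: $-4500$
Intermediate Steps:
$j{\left(J \right)} = 6 - 3 J$
$\left(j{\left(-12 \right)} - -108\right) \left(-30\right) = \left(\left(6 - -36\right) - -108\right) \left(-30\right) = \left(\left(6 + 36\right) + 108\right) \left(-30\right) = \left(42 + 108\right) \left(-30\right) = 150 \left(-30\right) = -4500$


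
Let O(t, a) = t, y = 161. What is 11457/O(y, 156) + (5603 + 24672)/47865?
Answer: 110652716/1541253 ≈ 71.794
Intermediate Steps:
11457/O(y, 156) + (5603 + 24672)/47865 = 11457/161 + (5603 + 24672)/47865 = 11457*(1/161) + 30275*(1/47865) = 11457/161 + 6055/9573 = 110652716/1541253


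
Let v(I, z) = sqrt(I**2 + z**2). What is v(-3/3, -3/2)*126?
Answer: 63*sqrt(13) ≈ 227.15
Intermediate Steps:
v(-3/3, -3/2)*126 = sqrt((-3/3)**2 + (-3/2)**2)*126 = sqrt((-3*1/3)**2 + (-3*1/2)**2)*126 = sqrt((-1)**2 + (-3/2)**2)*126 = sqrt(1 + 9/4)*126 = sqrt(13/4)*126 = (sqrt(13)/2)*126 = 63*sqrt(13)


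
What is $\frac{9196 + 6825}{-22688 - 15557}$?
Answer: $- \frac{16021}{38245} \approx -0.4189$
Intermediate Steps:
$\frac{9196 + 6825}{-22688 - 15557} = \frac{16021}{-38245} = 16021 \left(- \frac{1}{38245}\right) = - \frac{16021}{38245}$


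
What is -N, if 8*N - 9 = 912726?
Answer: -912735/8 ≈ -1.1409e+5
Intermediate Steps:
N = 912735/8 (N = 9/8 + (1/8)*912726 = 9/8 + 456363/4 = 912735/8 ≈ 1.1409e+5)
-N = -1*912735/8 = -912735/8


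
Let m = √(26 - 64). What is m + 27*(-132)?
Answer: -3564 + I*√38 ≈ -3564.0 + 6.1644*I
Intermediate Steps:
m = I*√38 (m = √(-38) = I*√38 ≈ 6.1644*I)
m + 27*(-132) = I*√38 + 27*(-132) = I*√38 - 3564 = -3564 + I*√38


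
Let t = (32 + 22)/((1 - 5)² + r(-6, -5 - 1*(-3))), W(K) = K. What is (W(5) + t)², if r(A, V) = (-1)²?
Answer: 19321/289 ≈ 66.855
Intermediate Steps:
r(A, V) = 1
t = 54/17 (t = (32 + 22)/((1 - 5)² + 1) = 54/((-4)² + 1) = 54/(16 + 1) = 54/17 ≈ 3.1765)
(W(5) + t)² = (5 + 54/17)² = (139/17)² = 19321/289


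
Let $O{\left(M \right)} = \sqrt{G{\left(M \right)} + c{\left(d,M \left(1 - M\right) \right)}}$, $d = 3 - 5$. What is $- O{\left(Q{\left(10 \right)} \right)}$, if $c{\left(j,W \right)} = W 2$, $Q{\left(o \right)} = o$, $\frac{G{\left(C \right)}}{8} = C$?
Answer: $- 10 i \approx - 10.0 i$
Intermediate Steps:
$G{\left(C \right)} = 8 C$
$d = -2$ ($d = 3 - 5 = -2$)
$c{\left(j,W \right)} = 2 W$
$O{\left(M \right)} = \sqrt{8 M + 2 M \left(1 - M\right)}$
$- O{\left(Q{\left(10 \right)} \right)} = - \sqrt{2} \sqrt{10 \left(5 - 10\right)} = - \sqrt{2} \sqrt{10 \left(-5\right)} = - \sqrt{2} \sqrt{-50} = - \sqrt{2} \cdot 5 i \sqrt{2} = - 10 i$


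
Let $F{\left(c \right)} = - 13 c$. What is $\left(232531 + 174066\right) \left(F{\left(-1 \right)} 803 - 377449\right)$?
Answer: $-149225164970$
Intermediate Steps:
$\left(232531 + 174066\right) \left(F{\left(-1 \right)} 803 - 377449\right) = \left(232531 + 174066\right) \left(\left(-13\right) \left(-1\right) 803 - 377449\right) = 406597 \left(13 \cdot 803 - 377449\right) = 406597 \left(10439 - 377449\right) = 406597 \left(-367010\right) = -149225164970$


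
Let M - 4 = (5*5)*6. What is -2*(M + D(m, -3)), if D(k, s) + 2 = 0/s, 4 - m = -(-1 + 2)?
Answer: -304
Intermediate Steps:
m = 5 (m = 4 - (-1)*(-1 + 2) = 4 - (-1) = 4 - 1*(-1) = 4 + 1 = 5)
D(k, s) = -2 (D(k, s) = -2 + 0/s = -2 + 0 = -2)
M = 154 (M = 4 + (5*5)*6 = 4 + 25*6 = 4 + 150 = 154)
-2*(M + D(m, -3)) = -2*(154 - 2) = -2*152 = -304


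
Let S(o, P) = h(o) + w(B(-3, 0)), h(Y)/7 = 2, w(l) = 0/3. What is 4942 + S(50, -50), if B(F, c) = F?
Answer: 4956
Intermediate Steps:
w(l) = 0 (w(l) = 0*(⅓) = 0)
h(Y) = 14 (h(Y) = 7*2 = 14)
S(o, P) = 14 (S(o, P) = 14 + 0 = 14)
4942 + S(50, -50) = 4942 + 14 = 4956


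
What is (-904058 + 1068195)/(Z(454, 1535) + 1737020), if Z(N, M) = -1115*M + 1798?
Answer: 164137/27293 ≈ 6.0139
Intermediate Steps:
Z(N, M) = 1798 - 1115*M
(-904058 + 1068195)/(Z(454, 1535) + 1737020) = (-904058 + 1068195)/((1798 - 1115*1535) + 1737020) = 164137/((1798 - 1711525) + 1737020) = 164137/(-1709727 + 1737020) = 164137/27293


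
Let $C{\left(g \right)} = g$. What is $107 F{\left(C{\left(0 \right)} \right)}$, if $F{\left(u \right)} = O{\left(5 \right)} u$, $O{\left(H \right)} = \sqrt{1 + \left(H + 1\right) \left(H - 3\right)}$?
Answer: $0$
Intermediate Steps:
$O{\left(H \right)} = \sqrt{1 + \left(1 + H\right) \left(-3 + H\right)}$
$F{\left(u \right)} = u \sqrt{13}$ ($F{\left(u \right)} = \sqrt{-2 + 5^{2} - 10} u = \sqrt{-2 + 25 - 10} u = \sqrt{13} u = u \sqrt{13}$)
$107 F{\left(C{\left(0 \right)} \right)} = 107 \cdot 0 \sqrt{13} = 107 \cdot 0 = 0$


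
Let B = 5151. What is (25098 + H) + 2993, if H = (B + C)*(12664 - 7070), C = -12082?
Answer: -38743923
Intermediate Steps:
H = -38772014 (H = (5151 - 12082)*(12664 - 7070) = -6931*5594 = -38772014)
(25098 + H) + 2993 = (25098 - 38772014) + 2993 = -38746916 + 2993 = -38743923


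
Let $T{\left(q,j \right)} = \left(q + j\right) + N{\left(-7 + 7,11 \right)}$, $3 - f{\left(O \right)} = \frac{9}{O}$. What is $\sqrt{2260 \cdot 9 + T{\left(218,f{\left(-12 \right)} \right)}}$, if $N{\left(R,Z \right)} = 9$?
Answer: $\frac{\sqrt{82283}}{2} \approx 143.43$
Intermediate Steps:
$f{\left(O \right)} = 3 - \frac{9}{O}$
$T{\left(q,j \right)} = 9 + j + q$ ($T{\left(q,j \right)} = \left(q + j\right) + 9 = \left(j + q\right) + 9 = 9 + j + q$)
$\sqrt{2260 \cdot 9 + T{\left(218,f{\left(-12 \right)} \right)}} = \sqrt{2260 \cdot 9 + \left(9 + \left(3 - \frac{9}{-12}\right) + 218\right)} = \sqrt{20340 + \left(9 + \left(3 - - \frac{3}{4}\right) + 218\right)} = \sqrt{20340 + \left(9 + \left(3 + \frac{3}{4}\right) + 218\right)} = \sqrt{20340 + \left(9 + \frac{15}{4} + 218\right)} = \sqrt{20340 + \frac{923}{4}} = \sqrt{\frac{82283}{4}} = \frac{\sqrt{82283}}{2}$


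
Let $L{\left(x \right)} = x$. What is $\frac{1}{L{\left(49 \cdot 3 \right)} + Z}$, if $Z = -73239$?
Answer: $- \frac{1}{73092} \approx -1.3681 \cdot 10^{-5}$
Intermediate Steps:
$\frac{1}{L{\left(49 \cdot 3 \right)} + Z} = \frac{1}{49 \cdot 3 - 73239} = \frac{1}{147 - 73239} = \frac{1}{-73092} = - \frac{1}{73092}$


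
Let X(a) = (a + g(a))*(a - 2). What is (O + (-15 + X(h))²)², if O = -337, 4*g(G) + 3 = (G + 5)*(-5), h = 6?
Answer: 4260096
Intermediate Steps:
g(G) = -7 - 5*G/4 (g(G) = -¾ + ((G + 5)*(-5))/4 = -¾ + ((5 + G)*(-5))/4 = -¾ + (-25 - 5*G)/4 = -¾ + (-25/4 - 5*G/4) = -7 - 5*G/4)
X(a) = (-7 - a/4)*(-2 + a) (X(a) = (a + (-7 - 5*a/4))*(a - 2) = (-7 - a/4)*(-2 + a))
(O + (-15 + X(h))²)² = (-337 + (-15 + (14 - 13/2*6 - ¼*6²))²)² = (-337 + (-15 + (14 - 39 - ¼*36))²)² = (-337 + (-15 + (14 - 39 - 9))²)² = (-337 + (-15 - 34)²)² = (-337 + (-49)²)² = (-337 + 2401)² = 2064² = 4260096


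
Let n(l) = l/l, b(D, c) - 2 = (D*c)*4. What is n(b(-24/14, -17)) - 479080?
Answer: -479079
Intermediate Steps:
b(D, c) = 2 + 4*D*c (b(D, c) = 2 + (D*c)*4 = 2 + 4*D*c)
n(l) = 1
n(b(-24/14, -17)) - 479080 = 1 - 479080 = -479079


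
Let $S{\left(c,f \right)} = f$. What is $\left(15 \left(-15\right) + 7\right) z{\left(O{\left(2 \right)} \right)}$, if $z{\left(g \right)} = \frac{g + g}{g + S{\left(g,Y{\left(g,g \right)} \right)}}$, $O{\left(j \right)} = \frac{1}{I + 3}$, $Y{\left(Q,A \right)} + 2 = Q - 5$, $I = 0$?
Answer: $\frac{436}{19} \approx 22.947$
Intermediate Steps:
$Y{\left(Q,A \right)} = -7 + Q$ ($Y{\left(Q,A \right)} = -2 + \left(Q - 5\right) = -2 + \left(-5 + Q\right) = -7 + Q$)
$O{\left(j \right)} = \frac{1}{3}$ ($O{\left(j \right)} = \frac{1}{0 + 3} = \frac{1}{3}$)
$z{\left(g \right)} = \frac{2 g}{-7 + 2 g}$ ($z{\left(g \right)} = \frac{g + g}{g + \left(-7 + g\right)} = \frac{2 g}{-7 + 2 g}$)
$\left(15 \left(-15\right) + 7\right) z{\left(O{\left(2 \right)} \right)} = \left(15 \left(-15\right) + 7\right) 2 \cdot \frac{1}{3} \frac{1}{-7 + 2 \cdot \frac{1}{3}} = \left(-225 + 7\right) 2 \cdot \frac{1}{3} \frac{1}{-7 + \frac{2}{3}} = - 218 \cdot 2 \cdot \frac{1}{3} \frac{1}{- \frac{19}{3}} = - 218 \cdot 2 \cdot \frac{1}{3} \left(- \frac{3}{19}\right) = \left(-218\right) \left(- \frac{2}{19}\right) = \frac{436}{19}$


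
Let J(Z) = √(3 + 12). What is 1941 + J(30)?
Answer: 1941 + √15 ≈ 1944.9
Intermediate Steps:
J(Z) = √15
1941 + J(30) = 1941 + √15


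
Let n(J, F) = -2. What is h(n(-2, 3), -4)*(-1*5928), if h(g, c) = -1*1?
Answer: 5928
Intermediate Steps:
h(g, c) = -1
h(n(-2, 3), -4)*(-1*5928) = -(-1)*5928 = -1*(-5928) = 5928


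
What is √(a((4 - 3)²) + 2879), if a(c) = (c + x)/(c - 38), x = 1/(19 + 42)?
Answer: 7*√299298513/2257 ≈ 53.656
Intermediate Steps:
x = 1/61 ≈ 0.016393
a(c) = (1/61 + c)/(-38 + c) (a(c) = (c + 1/61)/(c - 38) = (1/61 + c)/(-38 + c))
√(a((4 - 3)²) + 2879) = √((1/61 + (4 - 3)²)/(-38 + (4 - 3)²) + 2879) = √((1/61 + 1²)/(-38 + 1²) + 2879) = √((1/61 + 1)/(-38 + 1) + 2879) = √((62/61)/(-37) + 2879) = √(-1/37*62/61 + 2879) = √(-62/2257 + 2879) = √(6497841/2257) = 7*√299298513/2257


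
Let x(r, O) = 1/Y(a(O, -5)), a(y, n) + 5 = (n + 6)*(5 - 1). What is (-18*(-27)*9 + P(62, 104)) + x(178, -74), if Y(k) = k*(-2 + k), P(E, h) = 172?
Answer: 13639/3 ≈ 4546.3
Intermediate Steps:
a(y, n) = 19 + 4*n (a(y, n) = -5 + (n + 6)*(5 - 1) = -5 + (6 + n)*4 = -5 + (24 + 4*n) = 19 + 4*n)
x(r, O) = 1/3 (x(r, O) = 1/((19 + 4*(-5))*(-2 + (19 + 4*(-5)))) = 1/((19 - 20)*(-2 + (19 - 20))) = 1/(-(-2 - 1)) = 1/(-1*(-3)) = 1/3)
(-18*(-27)*9 + P(62, 104)) + x(178, -74) = (-18*(-27)*9 + 172) + 1/3 = (486*9 + 172) + 1/3 = (4374 + 172) + 1/3 = 4546 + 1/3 = 13639/3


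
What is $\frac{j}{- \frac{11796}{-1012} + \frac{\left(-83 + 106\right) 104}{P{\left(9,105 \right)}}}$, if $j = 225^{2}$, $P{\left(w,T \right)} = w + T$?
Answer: $\frac{730063125}{470681} \approx 1551.1$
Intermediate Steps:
$P{\left(w,T \right)} = T + w$
$j = 50625$
$\frac{j}{- \frac{11796}{-1012} + \frac{\left(-83 + 106\right) 104}{P{\left(9,105 \right)}}} = \frac{50625}{- \frac{11796}{-1012} + \frac{\left(-83 + 106\right) 104}{105 + 9}} = \frac{50625}{\left(-11796\right) \left(- \frac{1}{1012}\right) + \frac{23 \cdot 104}{114}} = \frac{50625}{\frac{2949}{253} + 2392 \cdot \frac{1}{114}} = \frac{50625}{\frac{2949}{253} + \frac{1196}{57}} = \frac{50625}{\frac{470681}{14421}} = 50625 \cdot \frac{14421}{470681} = \frac{730063125}{470681}$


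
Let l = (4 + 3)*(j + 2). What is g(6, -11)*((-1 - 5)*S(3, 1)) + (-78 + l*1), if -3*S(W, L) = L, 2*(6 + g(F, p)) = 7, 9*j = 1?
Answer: -614/9 ≈ -68.222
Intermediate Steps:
j = 1/9 (j = (1/9)*1 = 1/9 ≈ 0.11111)
g(F, p) = -5/2 (g(F, p) = -6 + (1/2)*7 = -6 + 7/2 = -5/2)
l = 133/9 (l = (4 + 3)*(1/9 + 2) = 7*(19/9) = 133/9 ≈ 14.778)
S(W, L) = -L/3
g(6, -11)*((-1 - 5)*S(3, 1)) + (-78 + l*1) = -5*(-1 - 5)*(-1/3*1)/2 + (-78 + (133/9)*1) = -(-15)*(-1)/3 + (-78 + 133/9) = -5/2*2 - 569/9 = -5 - 569/9 = -614/9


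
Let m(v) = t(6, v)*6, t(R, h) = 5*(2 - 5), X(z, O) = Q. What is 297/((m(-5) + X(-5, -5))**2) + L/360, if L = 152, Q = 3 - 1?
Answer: 14591/31680 ≈ 0.46057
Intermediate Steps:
Q = 2
X(z, O) = 2
t(R, h) = -15 (t(R, h) = 5*(-3) = -15)
m(v) = -90 (m(v) = -15*6 = -90)
297/((m(-5) + X(-5, -5))**2) + L/360 = 297/((-90 + 2)**2) + 152/360 = 297/((-88)**2) + 152*(1/360) = 297/7744 + 19/45 = 297*(1/7744) + 19/45 = 27/704 + 19/45 = 14591/31680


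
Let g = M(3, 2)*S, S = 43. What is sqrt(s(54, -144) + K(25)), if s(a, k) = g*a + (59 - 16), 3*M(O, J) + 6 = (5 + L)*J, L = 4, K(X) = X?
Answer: 2*sqrt(2339) ≈ 96.726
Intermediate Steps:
M(O, J) = -2 + 3*J (M(O, J) = -2 + ((5 + 4)*J)/3 = -2 + (9*J)/3 = -2 + 3*J)
g = 172 (g = (-2 + 3*2)*43 = (-2 + 6)*43 = 4*43 = 172)
s(a, k) = 43 + 172*a (s(a, k) = 172*a + (59 - 16) = 172*a + 43 = 43 + 172*a)
sqrt(s(54, -144) + K(25)) = sqrt((43 + 172*54) + 25) = sqrt((43 + 9288) + 25) = sqrt(9331 + 25) = sqrt(9356) = 2*sqrt(2339)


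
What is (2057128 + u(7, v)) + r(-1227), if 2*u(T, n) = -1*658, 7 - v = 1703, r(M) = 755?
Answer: 2057554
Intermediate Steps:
v = -1696 (v = 7 - 1*1703 = 7 - 1703 = -1696)
u(T, n) = -329 (u(T, n) = (-1*658)/2 = (½)*(-658) = -329)
(2057128 + u(7, v)) + r(-1227) = (2057128 - 329) + 755 = 2056799 + 755 = 2057554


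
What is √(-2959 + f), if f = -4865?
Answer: 4*I*√489 ≈ 88.453*I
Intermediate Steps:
√(-2959 + f) = √(-2959 - 4865) = √(-7824) = 4*I*√489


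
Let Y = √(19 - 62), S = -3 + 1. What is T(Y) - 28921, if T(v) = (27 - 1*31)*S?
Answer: -28913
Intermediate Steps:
S = -2
Y = I*√43 (Y = √(-43) = I*√43 ≈ 6.5574*I)
T(v) = 8 (T(v) = (27 - 1*31)*(-2) = (27 - 31)*(-2) = -4*(-2) = 8)
T(Y) - 28921 = 8 - 28921 = -28913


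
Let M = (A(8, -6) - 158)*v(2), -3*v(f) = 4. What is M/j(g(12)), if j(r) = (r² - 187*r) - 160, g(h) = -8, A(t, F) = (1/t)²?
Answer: 10111/67200 ≈ 0.15046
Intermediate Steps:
v(f) = -4/3 (v(f) = -⅓*4 = -4/3)
A(t, F) = t⁻²
M = 10111/48 (M = (8⁻² - 158)*(-4/3) = (1/64 - 158)*(-4/3) = -10111/64*(-4/3) = 10111/48 ≈ 210.65)
j(r) = -160 + r² - 187*r
M/j(g(12)) = 10111/(48*(-160 + (-8)² - 187*(-8))) = 10111/(48*(-160 + 64 + 1496)) = (10111/48)/1400 = (10111/48)*(1/1400) = 10111/67200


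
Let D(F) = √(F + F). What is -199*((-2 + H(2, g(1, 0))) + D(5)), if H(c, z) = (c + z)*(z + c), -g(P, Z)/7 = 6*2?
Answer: -1337678 - 199*√10 ≈ -1.3383e+6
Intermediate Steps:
g(P, Z) = -84 (g(P, Z) = -42*2 = -7*12 = -84)
H(c, z) = (c + z)² (H(c, z) = (c + z)*(c + z) = (c + z)²)
D(F) = √2*√F (D(F) = √(2*F) = √2*√F)
-199*((-2 + H(2, g(1, 0))) + D(5)) = -199*((-2 + (2 - 84)²) + √2*√5) = -199*((-2 + (-82)²) + √10) = -199*((-2 + 6724) + √10) = -199*(6722 + √10) = -1337678 - 199*√10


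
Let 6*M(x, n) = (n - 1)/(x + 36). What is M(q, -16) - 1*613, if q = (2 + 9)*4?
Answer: -294257/480 ≈ -613.04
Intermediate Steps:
q = 44 (q = 11*4 = 44)
M(x, n) = (-1 + n)/(6*(36 + x)) (M(x, n) = ((n - 1)/(x + 36))/6 = ((-1 + n)/(36 + x))/6 = (-1 + n)/(6*(36 + x)))
M(q, -16) - 1*613 = (-1 - 16)/(6*(36 + 44)) - 1*613 = (⅙)*(-17)/80 - 613 = (⅙)*(1/80)*(-17) - 613 = -17/480 - 613 = -294257/480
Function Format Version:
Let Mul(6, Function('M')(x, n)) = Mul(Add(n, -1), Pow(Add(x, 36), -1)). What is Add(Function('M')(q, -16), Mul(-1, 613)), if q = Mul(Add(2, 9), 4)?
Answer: Rational(-294257, 480) ≈ -613.04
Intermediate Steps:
q = 44 (q = Mul(11, 4) = 44)
Function('M')(x, n) = Mul(Rational(1, 6), Pow(Add(36, x), -1), Add(-1, n)) (Function('M')(x, n) = Mul(Rational(1, 6), Mul(Add(n, -1), Pow(Add(x, 36), -1))) = Mul(Rational(1, 6), Mul(Add(-1, n), Pow(Add(36, x), -1))) = Mul(Rational(1, 6), Mul(Pow(Add(36, x), -1), Add(-1, n))) = Mul(Rational(1, 6), Pow(Add(36, x), -1), Add(-1, n)))
Add(Function('M')(q, -16), Mul(-1, 613)) = Add(Mul(Rational(1, 6), Pow(Add(36, 44), -1), Add(-1, -16)), Mul(-1, 613)) = Add(Mul(Rational(1, 6), Pow(80, -1), -17), -613) = Add(Mul(Rational(1, 6), Rational(1, 80), -17), -613) = Add(Rational(-17, 480), -613) = Rational(-294257, 480)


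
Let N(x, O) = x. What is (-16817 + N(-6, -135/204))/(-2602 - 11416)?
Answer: 16823/14018 ≈ 1.2001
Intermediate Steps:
(-16817 + N(-6, -135/204))/(-2602 - 11416) = (-16817 - 6)/(-2602 - 11416) = -16823/(-14018) = -16823*(-1/14018) = 16823/14018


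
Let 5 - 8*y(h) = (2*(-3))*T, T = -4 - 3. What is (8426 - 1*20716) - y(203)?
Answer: -98283/8 ≈ -12285.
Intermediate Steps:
T = -7
y(h) = -37/8 (y(h) = 5/8 - 2*(-3)*(-7)/8 = 5/8 - (-3)*(-7)/4 = 5/8 - ⅛*42 = 5/8 - 21/4 = -37/8)
(8426 - 1*20716) - y(203) = (8426 - 1*20716) - 1*(-37/8) = (8426 - 20716) + 37/8 = -12290 + 37/8 = -98283/8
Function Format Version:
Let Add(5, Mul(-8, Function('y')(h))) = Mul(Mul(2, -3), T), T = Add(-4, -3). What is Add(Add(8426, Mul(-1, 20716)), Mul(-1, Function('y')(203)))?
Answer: Rational(-98283, 8) ≈ -12285.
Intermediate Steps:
T = -7
Function('y')(h) = Rational(-37, 8) (Function('y')(h) = Add(Rational(5, 8), Mul(Rational(-1, 8), Mul(Mul(2, -3), -7))) = Add(Rational(5, 8), Mul(Rational(-1, 8), Mul(-6, -7))) = Add(Rational(5, 8), Mul(Rational(-1, 8), 42)) = Add(Rational(5, 8), Rational(-21, 4)) = Rational(-37, 8))
Add(Add(8426, Mul(-1, 20716)), Mul(-1, Function('y')(203))) = Add(Add(8426, Mul(-1, 20716)), Mul(-1, Rational(-37, 8))) = Add(Add(8426, -20716), Rational(37, 8)) = Add(-12290, Rational(37, 8)) = Rational(-98283, 8)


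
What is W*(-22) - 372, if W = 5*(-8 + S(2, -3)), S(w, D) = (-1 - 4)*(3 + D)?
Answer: 508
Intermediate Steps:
S(w, D) = -15 - 5*D (S(w, D) = -5*(3 + D) = -15 - 5*D)
W = -40 (W = 5*(-8 + (-15 - 5*(-3))) = 5*(-8 + (-15 + 15)) = 5*(-8 + 0) = 5*(-8) = -40)
W*(-22) - 372 = -40*(-22) - 372 = 880 - 372 = 508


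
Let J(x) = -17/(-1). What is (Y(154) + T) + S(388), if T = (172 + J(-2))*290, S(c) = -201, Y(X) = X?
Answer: 54763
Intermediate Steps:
J(x) = 17 (J(x) = -17*(-1) = 17)
T = 54810 (T = (172 + 17)*290 = 189*290 = 54810)
(Y(154) + T) + S(388) = (154 + 54810) - 201 = 54964 - 201 = 54763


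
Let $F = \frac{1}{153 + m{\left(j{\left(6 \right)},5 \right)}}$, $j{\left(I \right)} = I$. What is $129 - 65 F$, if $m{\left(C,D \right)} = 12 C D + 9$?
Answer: $\frac{67273}{522} \approx 128.88$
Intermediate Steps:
$m{\left(C,D \right)} = 9 + 12 C D$ ($m{\left(C,D \right)} = 12 C D + 9 = 9 + 12 C D$)
$F = \frac{1}{522}$ ($F = \frac{1}{153 + \left(9 + 12 \cdot 6 \cdot 5\right)} = \frac{1}{153 + \left(9 + 360\right)} = \frac{1}{153 + 369} = \frac{1}{522} \approx 0.0019157$)
$129 - 65 F = 129 - \frac{65}{522} = \frac{67273}{522}$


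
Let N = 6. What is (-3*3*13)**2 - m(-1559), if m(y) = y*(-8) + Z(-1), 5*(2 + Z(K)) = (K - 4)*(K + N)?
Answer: 1224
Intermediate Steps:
Z(K) = -2 + (-4 + K)*(6 + K)/5 (Z(K) = -2 + ((K - 4)*(K + 6))/5 = -2 + ((-4 + K)*(6 + K))/5 = -2 + (-4 + K)*(6 + K)/5)
m(y) = -7 - 8*y (m(y) = y*(-8) + (-34/5 + (1/5)*(-1)**2 + (2/5)*(-1)) = -8*y + (-34/5 + (1/5)*1 - 2/5) = -8*y + (-34/5 + 1/5 - 2/5) = -8*y - 7 = -7 - 8*y)
(-3*3*13)**2 - m(-1559) = (-3*3*13)**2 - (-7 - 8*(-1559)) = (-9*13)**2 - (-7 + 12472) = (-117)**2 - 1*12465 = 13689 - 12465 = 1224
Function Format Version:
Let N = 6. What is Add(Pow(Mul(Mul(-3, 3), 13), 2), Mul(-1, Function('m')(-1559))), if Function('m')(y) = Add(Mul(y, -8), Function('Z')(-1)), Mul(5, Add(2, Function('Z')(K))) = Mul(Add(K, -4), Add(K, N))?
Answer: 1224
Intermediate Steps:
Function('Z')(K) = Add(-2, Mul(Rational(1, 5), Add(-4, K), Add(6, K))) (Function('Z')(K) = Add(-2, Mul(Rational(1, 5), Mul(Add(K, -4), Add(K, 6)))) = Add(-2, Mul(Rational(1, 5), Mul(Add(-4, K), Add(6, K)))) = Add(-2, Mul(Rational(1, 5), Add(-4, K), Add(6, K))))
Function('m')(y) = Add(-7, Mul(-8, y)) (Function('m')(y) = Add(Mul(y, -8), Add(Rational(-34, 5), Mul(Rational(1, 5), Pow(-1, 2)), Mul(Rational(2, 5), -1))) = Add(Mul(-8, y), Add(Rational(-34, 5), Mul(Rational(1, 5), 1), Rational(-2, 5))) = Add(Mul(-8, y), Add(Rational(-34, 5), Rational(1, 5), Rational(-2, 5))) = Add(Mul(-8, y), -7) = Add(-7, Mul(-8, y)))
Add(Pow(Mul(Mul(-3, 3), 13), 2), Mul(-1, Function('m')(-1559))) = Add(Pow(Mul(Mul(-3, 3), 13), 2), Mul(-1, Add(-7, Mul(-8, -1559)))) = Add(Pow(Mul(-9, 13), 2), Mul(-1, Add(-7, 12472))) = Add(Pow(-117, 2), Mul(-1, 12465)) = Add(13689, -12465) = 1224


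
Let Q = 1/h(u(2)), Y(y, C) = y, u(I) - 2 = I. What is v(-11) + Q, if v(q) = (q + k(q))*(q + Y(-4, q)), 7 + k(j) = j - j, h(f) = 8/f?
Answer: 541/2 ≈ 270.50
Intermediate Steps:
u(I) = 2 + I
k(j) = -7 (k(j) = -7 + (j - j) = -7 + 0 = -7)
Q = 1/2 (Q = 1/(8/(2 + 2)) = 1/(8/4) = 1/(8*(1/4)) = 1/2 ≈ 0.50000)
v(q) = (-7 + q)*(-4 + q) (v(q) = (q - 7)*(q - 4) = (-7 + q)*(-4 + q))
v(-11) + Q = (28 + (-11)**2 - 11*(-11)) + 1/2 = (28 + 121 + 121) + 1/2 = 270 + 1/2 = 541/2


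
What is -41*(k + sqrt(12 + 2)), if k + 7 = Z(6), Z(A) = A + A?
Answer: -205 - 41*sqrt(14) ≈ -358.41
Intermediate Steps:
Z(A) = 2*A
k = 5 (k = -7 + 2*6 = -7 + 12 = 5)
-41*(k + sqrt(12 + 2)) = -41*(5 + sqrt(12 + 2)) = -41*(5 + sqrt(14)) = -205 - 41*sqrt(14)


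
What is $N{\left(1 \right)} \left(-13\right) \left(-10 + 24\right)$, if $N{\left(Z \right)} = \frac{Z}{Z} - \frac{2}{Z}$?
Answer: $182$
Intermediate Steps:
$N{\left(Z \right)} = 1 - \frac{2}{Z}$
$N{\left(1 \right)} \left(-13\right) \left(-10 + 24\right) = \frac{-2 + 1}{1} \left(-13\right) \left(-10 + 24\right) = 1 \left(-1\right) \left(-13\right) 14 = \left(-1\right) \left(-13\right) 14 = 13 \cdot 14 = 182$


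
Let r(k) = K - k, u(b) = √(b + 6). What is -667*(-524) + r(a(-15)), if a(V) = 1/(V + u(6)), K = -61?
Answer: 24810742/71 + 2*√3/213 ≈ 3.4945e+5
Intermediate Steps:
u(b) = √(6 + b)
a(V) = 1/(V + 2*√3) (a(V) = 1/(V + √(6 + 6)) = 1/(V + √12) = 1/(V + 2*√3))
r(k) = -61 - k
-667*(-524) + r(a(-15)) = -667*(-524) + (-61 - 1/(-15 + 2*√3)) = 349508 + (-61 - 1/(-15 + 2*√3)) = 349447 - 1/(-15 + 2*√3)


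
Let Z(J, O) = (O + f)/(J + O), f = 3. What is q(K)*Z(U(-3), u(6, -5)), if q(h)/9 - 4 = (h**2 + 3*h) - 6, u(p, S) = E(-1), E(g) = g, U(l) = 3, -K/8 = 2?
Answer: 1854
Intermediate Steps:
K = -16 (K = -8*2 = -16)
u(p, S) = -1
Z(J, O) = (3 + O)/(J + O) (Z(J, O) = (O + 3)/(J + O) = (3 + O)/(J + O))
q(h) = -18 + 9*h**2 + 27*h (q(h) = 36 + 9*((h**2 + 3*h) - 6) = 36 + 9*(-6 + h**2 + 3*h) = 36 + (-54 + 9*h**2 + 27*h) = -18 + 9*h**2 + 27*h)
q(K)*Z(U(-3), u(6, -5)) = (-18 + 9*(-16)**2 + 27*(-16))*((3 - 1)/(3 - 1)) = (-18 + 9*256 - 432)*(2/2) = (-18 + 2304 - 432)*((1/2)*2) = 1854*1 = 1854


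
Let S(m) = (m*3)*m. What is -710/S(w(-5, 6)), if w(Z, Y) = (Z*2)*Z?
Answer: -71/750 ≈ -0.094667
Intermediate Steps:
w(Z, Y) = 2*Z² (w(Z, Y) = (2*Z)*Z = 2*Z²)
S(m) = 3*m² (S(m) = (3*m)*m = 3*m²)
-710/S(w(-5, 6)) = -710/(3*(2*(-5)²)²) = -710/(3*(2*25)²) = -710/(3*50²) = -710/(3*2500) = -710/7500 = -710*1/7500 = -71/750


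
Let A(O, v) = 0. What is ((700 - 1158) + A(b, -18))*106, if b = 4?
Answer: -48548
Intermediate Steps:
((700 - 1158) + A(b, -18))*106 = ((700 - 1158) + 0)*106 = (-458 + 0)*106 = -458*106 = -48548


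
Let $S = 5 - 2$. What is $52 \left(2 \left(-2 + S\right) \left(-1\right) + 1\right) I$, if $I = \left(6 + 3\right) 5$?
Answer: $-2340$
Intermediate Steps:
$S = 3$ ($S = 5 - 2 = 3$)
$I = 45$ ($I = 9 \cdot 5 = 45$)
$52 \left(2 \left(-2 + S\right) \left(-1\right) + 1\right) I = 52 \left(2 \left(-2 + 3\right) \left(-1\right) + 1\right) 45 = 52 \left(2 \cdot 1 \left(-1\right) + 1\right) 45 = 52 \left(2 \left(-1\right) + 1\right) 45 = 52 \left(-2 + 1\right) 45 = 52 \left(-1\right) 45 = \left(-52\right) 45 = -2340$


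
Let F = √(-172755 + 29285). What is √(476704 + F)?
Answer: √(476704 + I*√143470) ≈ 690.44 + 0.274*I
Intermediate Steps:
F = I*√143470 (F = √(-143470) = I*√143470 ≈ 378.77*I)
√(476704 + F) = √(476704 + I*√143470)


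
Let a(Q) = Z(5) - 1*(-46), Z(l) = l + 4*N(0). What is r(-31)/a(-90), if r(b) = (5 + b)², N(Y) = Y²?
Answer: 676/51 ≈ 13.255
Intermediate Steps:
Z(l) = l (Z(l) = l + 4*0² = l + 4*0 = l + 0 = l)
a(Q) = 51 (a(Q) = 5 - 1*(-46) = 5 + 46 = 51)
r(-31)/a(-90) = (5 - 31)²/51 = (-26)²*(1/51) = 676*(1/51) = 676/51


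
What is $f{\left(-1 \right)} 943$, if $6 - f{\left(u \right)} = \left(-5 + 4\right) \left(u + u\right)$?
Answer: $3772$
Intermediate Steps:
$f{\left(u \right)} = 6 + 2 u$ ($f{\left(u \right)} = 6 - \left(-5 + 4\right) \left(u + u\right) = 6 - - 2 u = 6 + 2 u$)
$f{\left(-1 \right)} 943 = \left(6 + 2 \left(-1\right)\right) 943 = \left(6 - 2\right) 943 = 4 \cdot 943 = 3772$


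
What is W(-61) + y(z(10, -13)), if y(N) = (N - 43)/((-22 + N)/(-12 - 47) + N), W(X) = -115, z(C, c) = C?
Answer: -71177/602 ≈ -118.23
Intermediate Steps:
y(N) = (-43 + N)/(22/59 + 58*N/59) (y(N) = (-43 + N)/((-22 + N)/(-59) + N) = (-43 + N)/((-22 + N)*(-1/59) + N) = (-43 + N)/((22/59 - N/59) + N) = (-43 + N)/(22/59 + 58*N/59))
W(-61) + y(z(10, -13)) = -115 + 59*(-43 + 10)/(2*(11 + 29*10)) = -115 + (59/2)*(-33)/(11 + 290) = -115 + (59/2)*(-33)/301 = -115 + (59/2)*(1/301)*(-33) = -115 - 1947/602 = -71177/602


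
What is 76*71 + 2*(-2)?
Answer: 5392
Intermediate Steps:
76*71 + 2*(-2) = 5396 - 4 = 5392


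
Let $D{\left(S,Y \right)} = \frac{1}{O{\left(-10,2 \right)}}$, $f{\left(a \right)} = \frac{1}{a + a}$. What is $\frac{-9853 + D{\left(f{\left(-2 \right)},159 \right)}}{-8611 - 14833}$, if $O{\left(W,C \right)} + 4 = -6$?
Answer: $\frac{98531}{234440} \approx 0.42028$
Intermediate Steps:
$O{\left(W,C \right)} = -10$ ($O{\left(W,C \right)} = -4 - 6 = -10$)
$f{\left(a \right)} = \frac{1}{2 a}$
$D{\left(S,Y \right)} = - \frac{1}{10}$ ($D{\left(S,Y \right)} = \frac{1}{-10} = - \frac{1}{10}$)
$\frac{-9853 + D{\left(f{\left(-2 \right)},159 \right)}}{-8611 - 14833} = \frac{-9853 - \frac{1}{10}}{-8611 - 14833} = - \frac{98531}{10 \left(-23444\right)} = \left(- \frac{98531}{10}\right) \left(- \frac{1}{23444}\right) = \frac{98531}{234440}$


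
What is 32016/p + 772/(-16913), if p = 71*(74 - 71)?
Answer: 180440724/1200823 ≈ 150.26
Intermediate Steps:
p = 213 (p = 71*3 = 213)
32016/p + 772/(-16913) = 32016/213 + 772/(-16913) = 32016*(1/213) + 772*(-1/16913) = 10672/71 - 772/16913 = 180440724/1200823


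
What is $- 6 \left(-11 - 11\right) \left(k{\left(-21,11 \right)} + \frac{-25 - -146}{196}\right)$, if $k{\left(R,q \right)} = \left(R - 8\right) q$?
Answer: $- \frac{2059299}{49} \approx -42027.0$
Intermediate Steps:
$k{\left(R,q \right)} = q \left(-8 + R\right)$ ($k{\left(R,q \right)} = \left(-8 + R\right) q = q \left(-8 + R\right)$)
$- 6 \left(-11 - 11\right) \left(k{\left(-21,11 \right)} + \frac{-25 - -146}{196}\right) = - 6 \left(-11 - 11\right) \left(11 \left(-8 - 21\right) + \frac{-25 - -146}{196}\right) = \left(-6\right) \left(-22\right) \left(11 \left(-29\right) + \left(-25 + 146\right) \frac{1}{196}\right) = 132 \left(-319 + 121 \cdot \frac{1}{196}\right) = 132 \left(-319 + \frac{121}{196}\right) = 132 \left(- \frac{62403}{196}\right) = - \frac{2059299}{49}$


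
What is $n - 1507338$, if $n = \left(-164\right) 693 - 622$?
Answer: $-1621612$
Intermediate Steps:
$n = -114274$ ($n = -113652 - 622 = -114274$)
$n - 1507338 = -114274 - 1507338 = -1621612$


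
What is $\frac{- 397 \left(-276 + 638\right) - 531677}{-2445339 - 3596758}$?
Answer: $\frac{675391}{6042097} \approx 0.11178$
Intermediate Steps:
$\frac{- 397 \left(-276 + 638\right) - 531677}{-2445339 - 3596758} = \frac{\left(-397\right) 362 - 531677}{-6042097} = \left(-143714 - 531677\right) \left(- \frac{1}{6042097}\right) = \left(-675391\right) \left(- \frac{1}{6042097}\right) = \frac{675391}{6042097}$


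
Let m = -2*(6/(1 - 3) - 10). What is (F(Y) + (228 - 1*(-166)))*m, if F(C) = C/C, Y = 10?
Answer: 10270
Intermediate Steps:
F(C) = 1
m = 26 (m = -2*(6/(-2) - 10) = -2*(6*(-1/2) - 10) = -2*(-3 - 10) = -2*(-13) = 26)
(F(Y) + (228 - 1*(-166)))*m = (1 + (228 - 1*(-166)))*26 = (1 + (228 + 166))*26 = (1 + 394)*26 = 395*26 = 10270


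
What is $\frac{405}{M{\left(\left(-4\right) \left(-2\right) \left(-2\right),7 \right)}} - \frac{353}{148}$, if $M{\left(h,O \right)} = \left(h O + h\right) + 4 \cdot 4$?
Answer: $- \frac{24869}{4144} \approx -6.0012$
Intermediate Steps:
$M{\left(h,O \right)} = 16 + h + O h$ ($M{\left(h,O \right)} = \left(O h + h\right) + 16 = \left(h + O h\right) + 16 = 16 + h + O h$)
$\frac{405}{M{\left(\left(-4\right) \left(-2\right) \left(-2\right),7 \right)}} - \frac{353}{148} = \frac{405}{16 + \left(-4\right) \left(-2\right) \left(-2\right) + 7 \left(-4\right) \left(-2\right) \left(-2\right)} - \frac{353}{148} = \frac{405}{16 + 8 \left(-2\right) + 7 \cdot 8 \left(-2\right)} - \frac{353}{148} = \frac{405}{16 - 16 + 7 \left(-16\right)} - \frac{353}{148} = \frac{405}{16 - 16 - 112} - \frac{353}{148} = \frac{405}{-112} - \frac{353}{148} = 405 \left(- \frac{1}{112}\right) - \frac{353}{148} = - \frac{405}{112} - \frac{353}{148} = - \frac{24869}{4144}$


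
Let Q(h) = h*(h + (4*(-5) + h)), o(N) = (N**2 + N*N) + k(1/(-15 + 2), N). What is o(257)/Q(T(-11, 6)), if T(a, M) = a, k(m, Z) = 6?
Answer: 9436/33 ≈ 285.94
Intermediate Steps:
o(N) = 6 + 2*N**2 (o(N) = (N**2 + N*N) + 6 = (N**2 + N**2) + 6 = 2*N**2 + 6 = 6 + 2*N**2)
Q(h) = h*(-20 + 2*h) (Q(h) = h*(h + (-20 + h)) = h*(-20 + 2*h))
o(257)/Q(T(-11, 6)) = (6 + 2*257**2)/((2*(-11)*(-10 - 11))) = (6 + 2*66049)/((2*(-11)*(-21))) = (6 + 132098)/462 = 132104*(1/462) = 9436/33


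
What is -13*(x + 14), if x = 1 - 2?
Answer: -169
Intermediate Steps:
x = -1
-13*(x + 14) = -13*(-1 + 14) = -13*13 = -169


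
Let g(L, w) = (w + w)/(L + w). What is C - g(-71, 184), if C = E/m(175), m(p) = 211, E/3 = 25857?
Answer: 8687875/23843 ≈ 364.38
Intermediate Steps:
E = 77571 (E = 3*25857 = 77571)
g(L, w) = 2*w/(L + w) (g(L, w) = (2*w)/(L + w) = 2*w/(L + w))
C = 77571/211 ≈ 367.64
C - g(-71, 184) = 77571/211 - 2*184/(-71 + 184) = 77571/211 - 2*184/113 = 77571/211 - 1*368/113 = 77571/211 - 368/113 = 8687875/23843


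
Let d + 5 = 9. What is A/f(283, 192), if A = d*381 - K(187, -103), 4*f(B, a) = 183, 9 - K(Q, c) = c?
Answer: 5648/183 ≈ 30.863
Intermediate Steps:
d = 4 (d = -5 + 9 = 4)
K(Q, c) = 9 - c
f(B, a) = 183/4 (f(B, a) = (¼)*183 = 183/4)
A = 1412 (A = 4*381 - (9 - 1*(-103)) = 1524 - (9 + 103) = 1524 - 1*112 = 1524 - 112 = 1412)
A/f(283, 192) = 1412/(183/4) = 1412*(4/183) = 5648/183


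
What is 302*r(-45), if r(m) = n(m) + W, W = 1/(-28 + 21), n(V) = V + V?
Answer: -190562/7 ≈ -27223.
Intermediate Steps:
n(V) = 2*V
W = -⅐ (W = 1/(-7) = -⅐ ≈ -0.14286)
r(m) = -⅐ + 2*m (r(m) = 2*m - ⅐ = -⅐ + 2*m)
302*r(-45) = 302*(-⅐ + 2*(-45)) = 302*(-⅐ - 90) = 302*(-631/7) = -190562/7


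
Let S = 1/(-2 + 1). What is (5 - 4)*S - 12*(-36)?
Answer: 431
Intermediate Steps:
S = -1 (S = 1/(-1) = -1)
(5 - 4)*S - 12*(-36) = (5 - 4)*(-1) - 12*(-36) = 1*(-1) + 432 = -1 + 432 = 431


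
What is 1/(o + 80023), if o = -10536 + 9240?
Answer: 1/78727 ≈ 1.2702e-5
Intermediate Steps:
o = -1296
1/(o + 80023) = 1/(-1296 + 80023) = 1/78727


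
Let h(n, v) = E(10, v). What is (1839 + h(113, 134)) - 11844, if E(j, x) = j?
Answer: -9995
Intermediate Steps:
h(n, v) = 10
(1839 + h(113, 134)) - 11844 = (1839 + 10) - 11844 = 1849 - 11844 = -9995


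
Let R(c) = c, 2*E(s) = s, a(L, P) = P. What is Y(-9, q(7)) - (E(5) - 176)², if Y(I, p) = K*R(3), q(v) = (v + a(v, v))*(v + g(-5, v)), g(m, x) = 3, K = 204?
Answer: -117961/4 ≈ -29490.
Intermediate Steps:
E(s) = s/2
q(v) = 2*v*(3 + v) (q(v) = (v + v)*(v + 3) = (2*v)*(3 + v) = 2*v*(3 + v))
Y(I, p) = 612 (Y(I, p) = 204*3 = 612)
Y(-9, q(7)) - (E(5) - 176)² = 612 - ((½)*5 - 176)² = 612 - (5/2 - 176)² = 612 - (-347/2)² = 612 - 1*120409/4 = 612 - 120409/4 = -117961/4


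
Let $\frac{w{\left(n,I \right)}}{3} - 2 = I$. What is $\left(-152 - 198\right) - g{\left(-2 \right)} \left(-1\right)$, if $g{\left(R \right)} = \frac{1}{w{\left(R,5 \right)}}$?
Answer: $- \frac{50}{3} \approx -16.667$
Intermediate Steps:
$w{\left(n,I \right)} = 6 + 3 I$
$g{\left(R \right)} = \frac{1}{21}$ ($g{\left(R \right)} = \frac{1}{6 + 3 \cdot 5} = \frac{1}{6 + 15} = \frac{1}{21}$)
$\left(-152 - 198\right) - g{\left(-2 \right)} \left(-1\right) = \left(-152 - 198\right) \left(-1\right) \frac{1}{21} \left(-1\right) = \left(-152 - 198\right) \left(\left(- \frac{1}{21}\right) \left(-1\right)\right) = \left(-350\right) \frac{1}{21} = - \frac{50}{3}$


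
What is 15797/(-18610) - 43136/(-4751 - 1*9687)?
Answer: 287341937/134345590 ≈ 2.1388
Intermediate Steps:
15797/(-18610) - 43136/(-4751 - 1*9687) = 15797*(-1/18610) - 43136/(-4751 - 9687) = -15797/18610 - 43136/(-14438) = -15797/18610 - 43136*(-1/14438) = -15797/18610 + 21568/7219 = 287341937/134345590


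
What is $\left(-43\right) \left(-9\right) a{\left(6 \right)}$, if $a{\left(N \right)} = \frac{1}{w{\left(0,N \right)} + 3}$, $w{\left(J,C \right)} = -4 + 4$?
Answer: $129$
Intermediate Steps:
$w{\left(J,C \right)} = 0$
$a{\left(N \right)} = \frac{1}{3}$ ($a{\left(N \right)} = \frac{1}{0 + 3} = \frac{1}{3}$)
$\left(-43\right) \left(-9\right) a{\left(6 \right)} = \left(-43\right) \left(-9\right) \frac{1}{3} = 387 \cdot \frac{1}{3} = 129$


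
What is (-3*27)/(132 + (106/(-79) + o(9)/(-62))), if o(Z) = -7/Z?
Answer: -3570642/5760229 ≈ -0.61988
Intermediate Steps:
(-3*27)/(132 + (106/(-79) + o(9)/(-62))) = (-3*27)/(132 + (106/(-79) - 7/9/(-62))) = -81/(132 + (106*(-1/79) - 7*1/9*(-1/62))) = -81/(132 + (-106/79 - 7/9*(-1/62))) = -81/(132 + (-106/79 + 7/558)) = -81/(132 - 58595/44082) = -81/(5760229/44082) = (44082/5760229)*(-81) = -3570642/5760229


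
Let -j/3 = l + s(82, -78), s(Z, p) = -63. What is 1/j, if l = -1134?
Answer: 1/3591 ≈ 0.00027847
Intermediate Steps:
j = 3591 (j = -3*(-1134 - 63) = -3*(-1197) = 3591)
1/j = 1/3591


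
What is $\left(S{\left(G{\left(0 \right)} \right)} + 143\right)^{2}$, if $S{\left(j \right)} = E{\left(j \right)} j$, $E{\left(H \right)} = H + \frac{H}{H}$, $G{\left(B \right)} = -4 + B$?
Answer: $24025$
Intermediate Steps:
$E{\left(H \right)} = 1 + H$ ($E{\left(H \right)} = H + 1 = 1 + H$)
$S{\left(j \right)} = j \left(1 + j\right)$ ($S{\left(j \right)} = \left(1 + j\right) j = j \left(1 + j\right)$)
$\left(S{\left(G{\left(0 \right)} \right)} + 143\right)^{2} = \left(\left(-4 + 0\right) \left(1 + \left(-4 + 0\right)\right) + 143\right)^{2} = \left(- 4 \left(1 - 4\right) + 143\right)^{2} = \left(\left(-4\right) \left(-3\right) + 143\right)^{2} = \left(12 + 143\right)^{2} = 155^{2} = 24025$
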